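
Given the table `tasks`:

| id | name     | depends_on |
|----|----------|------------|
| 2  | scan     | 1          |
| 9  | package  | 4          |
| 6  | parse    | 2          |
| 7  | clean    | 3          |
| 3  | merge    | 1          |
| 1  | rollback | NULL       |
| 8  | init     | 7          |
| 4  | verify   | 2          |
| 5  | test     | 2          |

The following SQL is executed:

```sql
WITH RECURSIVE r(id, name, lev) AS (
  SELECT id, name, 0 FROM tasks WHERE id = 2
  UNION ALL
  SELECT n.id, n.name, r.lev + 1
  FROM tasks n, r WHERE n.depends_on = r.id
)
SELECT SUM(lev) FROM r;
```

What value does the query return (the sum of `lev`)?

5

Base: id=2 (scan) at lev 0.
Iteration 1: rows with depends_on in {2} -> verify (id 4, lev 1), test (id 5, lev 1), parse (id 6, lev 1).
Iteration 2: rows with depends_on in {4,5,6} -> package (id 9, lev 2).
Iteration 3: no rows with depends_on in {9}; recursion stops.
SUM(lev) = 0 + 1 + 1 + 1 + 2 = 5.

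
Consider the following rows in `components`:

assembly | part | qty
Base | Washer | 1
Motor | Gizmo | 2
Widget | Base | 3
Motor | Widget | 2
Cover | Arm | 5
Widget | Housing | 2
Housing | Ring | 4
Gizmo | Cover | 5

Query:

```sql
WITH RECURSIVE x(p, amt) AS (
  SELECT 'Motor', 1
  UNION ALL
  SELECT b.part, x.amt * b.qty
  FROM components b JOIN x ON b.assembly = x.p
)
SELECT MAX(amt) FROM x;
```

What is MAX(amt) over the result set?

Base: (Motor, amt=1).
Iteration 1: components of {Motor} -> Gizmo = 1*2 = 2, Widget = 1*2 = 2.
Iteration 2: components of {Gizmo,Widget} -> Base = 2*3 = 6, Cover = 2*5 = 10, Housing = 2*2 = 4.
Iteration 3: components of {Base,Cover,Housing} -> Arm = 10*5 = 50, Ring = 4*4 = 16, Washer = 6*1 = 6.
Iteration 4: no further components; recursion stops.
amt values: 1, 2, 2, 10, 4, 6, 50, 16, 6; the maximum is 50.

50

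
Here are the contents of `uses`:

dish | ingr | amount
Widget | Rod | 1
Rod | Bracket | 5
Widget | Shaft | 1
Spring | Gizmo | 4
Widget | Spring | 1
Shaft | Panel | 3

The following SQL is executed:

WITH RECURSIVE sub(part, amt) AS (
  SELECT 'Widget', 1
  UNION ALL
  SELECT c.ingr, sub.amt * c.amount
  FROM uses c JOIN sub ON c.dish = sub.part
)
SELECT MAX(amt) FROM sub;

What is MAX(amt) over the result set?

5

Base: (Widget, amt=1).
Iteration 1: components of {Widget} -> Rod = 1*1 = 1, Shaft = 1*1 = 1, Spring = 1*1 = 1.
Iteration 2: components of {Rod,Shaft,Spring} -> Bracket = 1*5 = 5, Gizmo = 1*4 = 4, Panel = 1*3 = 3.
Iteration 3: no further components; recursion stops.
amt values: 1, 1, 1, 1, 3, 5, 4; the maximum is 5.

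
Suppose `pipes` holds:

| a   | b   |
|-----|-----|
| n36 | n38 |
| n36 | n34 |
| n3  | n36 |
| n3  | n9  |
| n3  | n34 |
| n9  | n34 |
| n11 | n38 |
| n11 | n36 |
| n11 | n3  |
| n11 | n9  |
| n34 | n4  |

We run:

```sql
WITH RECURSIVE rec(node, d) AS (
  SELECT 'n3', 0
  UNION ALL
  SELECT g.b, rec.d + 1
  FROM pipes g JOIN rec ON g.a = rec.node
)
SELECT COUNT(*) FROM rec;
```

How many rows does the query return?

10

Base: (n3, d=0).
Iteration 1: edges from {n3} -> (n34, d=1), (n36, d=1), (n9, d=1).
Iteration 2: edges from {n34,n36,n9} -> (n34, d=2) x2, (n38, d=2), (n4, d=2). [UNION ALL keeps all 4 new rows, including repeats]
Iteration 3: edges from {n34,n38,n4} -> (n4, d=3) x2. [UNION ALL keeps all 2 new rows, including repeats]
Iteration 4: no outgoing edges from {n4}; recursion stops.
Total rows emitted: 10.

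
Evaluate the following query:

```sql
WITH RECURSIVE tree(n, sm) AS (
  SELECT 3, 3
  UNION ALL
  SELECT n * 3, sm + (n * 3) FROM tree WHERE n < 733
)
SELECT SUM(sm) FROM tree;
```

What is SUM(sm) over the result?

Base: n=3, sm=3.
Iteration 1: 3 < 733 holds -> n = 3 * 3 = 9, sm = 3 + 9 = 12.
Iteration 2: 9 < 733 holds -> n = 9 * 3 = 27, sm = 12 + 27 = 39.
Iteration 3: 27 < 733 holds -> n = 27 * 3 = 81, sm = 39 + 81 = 120.
Iteration 4: 81 < 733 holds -> n = 81 * 3 = 243, sm = 120 + 243 = 363.
Iteration 5: 243 < 733 holds -> n = 243 * 3 = 729, sm = 363 + 729 = 1092.
Iteration 6: 729 < 733 holds -> n = 729 * 3 = 2187, sm = 1092 + 2187 = 3279.
Iteration 7: 2187 < 733 fails; recursion stops.
SUM(sm) = 3 + 12 + 39 + 120 + 363 + 1092 + 3279 = 4908.

4908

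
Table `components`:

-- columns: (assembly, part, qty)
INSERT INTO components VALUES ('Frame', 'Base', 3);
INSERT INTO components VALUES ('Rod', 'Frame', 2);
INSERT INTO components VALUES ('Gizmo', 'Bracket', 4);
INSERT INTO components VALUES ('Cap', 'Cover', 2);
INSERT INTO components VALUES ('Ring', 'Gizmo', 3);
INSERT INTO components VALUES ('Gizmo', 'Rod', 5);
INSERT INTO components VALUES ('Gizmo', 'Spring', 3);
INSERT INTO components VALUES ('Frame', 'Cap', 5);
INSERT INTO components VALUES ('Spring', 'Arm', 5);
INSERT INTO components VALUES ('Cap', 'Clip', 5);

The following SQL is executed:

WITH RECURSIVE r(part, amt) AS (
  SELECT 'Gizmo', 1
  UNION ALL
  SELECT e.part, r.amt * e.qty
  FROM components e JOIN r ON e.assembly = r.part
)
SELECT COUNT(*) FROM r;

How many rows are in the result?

Base: (Gizmo, amt=1).
Iteration 1: components of {Gizmo} -> Bracket = 1*4 = 4, Rod = 1*5 = 5, Spring = 1*3 = 3.
Iteration 2: components of {Bracket,Rod,Spring} -> Arm = 3*5 = 15, Frame = 5*2 = 10.
Iteration 3: components of {Arm,Frame} -> Base = 10*3 = 30, Cap = 10*5 = 50.
Iteration 4: components of {Base,Cap} -> Clip = 50*5 = 250, Cover = 50*2 = 100.
Iteration 5: no further components; recursion stops.
Total rows emitted: 10.

10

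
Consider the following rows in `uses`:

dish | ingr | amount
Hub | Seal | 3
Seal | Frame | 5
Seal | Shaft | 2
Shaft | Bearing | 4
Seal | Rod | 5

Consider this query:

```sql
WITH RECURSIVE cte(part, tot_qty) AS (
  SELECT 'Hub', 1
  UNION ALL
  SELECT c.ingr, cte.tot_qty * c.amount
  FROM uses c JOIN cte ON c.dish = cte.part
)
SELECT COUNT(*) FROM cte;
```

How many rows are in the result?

Base: (Hub, tot_qty=1).
Iteration 1: components of {Hub} -> Seal = 1*3 = 3.
Iteration 2: components of {Seal} -> Frame = 3*5 = 15, Rod = 3*5 = 15, Shaft = 3*2 = 6.
Iteration 3: components of {Frame,Rod,Shaft} -> Bearing = 6*4 = 24.
Iteration 4: no further components; recursion stops.
Total rows emitted: 6.

6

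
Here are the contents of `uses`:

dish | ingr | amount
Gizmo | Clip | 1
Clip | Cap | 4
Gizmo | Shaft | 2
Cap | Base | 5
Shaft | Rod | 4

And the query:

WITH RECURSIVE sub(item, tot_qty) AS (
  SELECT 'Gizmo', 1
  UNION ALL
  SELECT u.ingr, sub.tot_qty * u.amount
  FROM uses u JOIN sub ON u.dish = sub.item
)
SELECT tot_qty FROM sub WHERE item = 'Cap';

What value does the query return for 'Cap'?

4

Base: (Gizmo, tot_qty=1).
Iteration 1: components of {Gizmo} -> Clip = 1*1 = 1, Shaft = 1*2 = 2.
Iteration 2: components of {Clip,Shaft} -> Cap = 1*4 = 4, Rod = 2*4 = 8.
Iteration 3: components of {Cap,Rod} -> Base = 4*5 = 20.
Iteration 4: no further components; recursion stops.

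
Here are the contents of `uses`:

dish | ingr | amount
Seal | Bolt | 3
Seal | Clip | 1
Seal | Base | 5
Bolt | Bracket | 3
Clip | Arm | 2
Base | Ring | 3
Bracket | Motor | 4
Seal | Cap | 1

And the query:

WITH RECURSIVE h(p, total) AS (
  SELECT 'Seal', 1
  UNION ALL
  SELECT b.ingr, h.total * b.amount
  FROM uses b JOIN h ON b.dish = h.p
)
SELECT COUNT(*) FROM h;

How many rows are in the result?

Base: (Seal, total=1).
Iteration 1: components of {Seal} -> Base = 1*5 = 5, Bolt = 1*3 = 3, Cap = 1*1 = 1, Clip = 1*1 = 1.
Iteration 2: components of {Base,Bolt,Cap,Clip} -> Arm = 1*2 = 2, Bracket = 3*3 = 9, Ring = 5*3 = 15.
Iteration 3: components of {Arm,Bracket,Ring} -> Motor = 9*4 = 36.
Iteration 4: no further components; recursion stops.
Total rows emitted: 9.

9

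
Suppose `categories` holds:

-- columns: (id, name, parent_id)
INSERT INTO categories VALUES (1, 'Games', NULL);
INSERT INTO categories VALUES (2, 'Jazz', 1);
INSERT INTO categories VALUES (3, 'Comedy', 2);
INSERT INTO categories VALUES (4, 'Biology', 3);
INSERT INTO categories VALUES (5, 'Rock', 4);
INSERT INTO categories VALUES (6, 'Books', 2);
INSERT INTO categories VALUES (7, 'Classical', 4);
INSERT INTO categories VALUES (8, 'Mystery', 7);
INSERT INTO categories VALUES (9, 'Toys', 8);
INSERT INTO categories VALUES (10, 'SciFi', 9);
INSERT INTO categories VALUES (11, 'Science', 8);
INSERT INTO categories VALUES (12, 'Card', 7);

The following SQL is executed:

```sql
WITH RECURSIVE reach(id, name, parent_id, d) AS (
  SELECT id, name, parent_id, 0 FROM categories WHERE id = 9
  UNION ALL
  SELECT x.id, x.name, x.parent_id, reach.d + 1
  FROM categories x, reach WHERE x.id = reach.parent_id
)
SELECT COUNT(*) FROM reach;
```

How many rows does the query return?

7

Base: id=9 (Toys), parent_id=8, d 0.
Iteration 1: join on id=8 -> Mystery (id 8, parent_id=7, d 1).
Iteration 2: join on id=7 -> Classical (id 7, parent_id=4, d 2).
Iteration 3: join on id=4 -> Biology (id 4, parent_id=3, d 3).
Iteration 4: join on id=3 -> Comedy (id 3, parent_id=2, d 4).
Iteration 5: join on id=2 -> Jazz (id 2, parent_id=1, d 5).
Iteration 6: join on id=1 -> Games (id 1, parent_id=NULL, d 6).
Iteration 7: parent_id is NULL; no match; recursion stops.
Total rows emitted: 7.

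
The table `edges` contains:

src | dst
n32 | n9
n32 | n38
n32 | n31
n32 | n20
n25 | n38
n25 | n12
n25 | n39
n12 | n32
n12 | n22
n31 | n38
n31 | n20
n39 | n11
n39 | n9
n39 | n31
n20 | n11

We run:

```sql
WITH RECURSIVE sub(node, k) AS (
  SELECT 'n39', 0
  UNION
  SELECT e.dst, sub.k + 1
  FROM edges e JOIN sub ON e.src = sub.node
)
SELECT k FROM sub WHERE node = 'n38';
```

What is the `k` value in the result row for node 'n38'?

2

Base: (n39, k=0).
Iteration 1: edges from {n39} -> (n11, k=1), (n31, k=1), (n9, k=1).
Iteration 2: edges from {n11,n31,n9} -> (n20, k=2), (n38, k=2).
Iteration 3: edges from {n20,n38} -> (n11, k=3).
Iteration 4: no outgoing edges from {n11}; recursion stops.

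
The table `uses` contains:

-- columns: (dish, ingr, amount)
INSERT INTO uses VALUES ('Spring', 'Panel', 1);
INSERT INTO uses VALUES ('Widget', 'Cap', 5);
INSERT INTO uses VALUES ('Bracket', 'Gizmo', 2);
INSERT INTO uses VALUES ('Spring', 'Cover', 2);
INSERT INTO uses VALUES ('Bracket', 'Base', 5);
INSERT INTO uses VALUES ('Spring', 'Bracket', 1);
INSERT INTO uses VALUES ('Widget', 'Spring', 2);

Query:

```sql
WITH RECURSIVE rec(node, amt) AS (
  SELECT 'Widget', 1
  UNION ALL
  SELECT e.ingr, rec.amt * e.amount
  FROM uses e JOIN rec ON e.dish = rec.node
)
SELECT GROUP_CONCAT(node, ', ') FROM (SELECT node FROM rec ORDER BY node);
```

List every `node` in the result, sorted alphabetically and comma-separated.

Base: (Widget, amt=1).
Iteration 1: components of {Widget} -> Cap = 1*5 = 5, Spring = 1*2 = 2.
Iteration 2: components of {Cap,Spring} -> Bracket = 2*1 = 2, Cover = 2*2 = 4, Panel = 2*1 = 2.
Iteration 3: components of {Bracket,Cover,Panel} -> Base = 2*5 = 10, Gizmo = 2*2 = 4.
Iteration 4: no further components; recursion stops.

Base, Bracket, Cap, Cover, Gizmo, Panel, Spring, Widget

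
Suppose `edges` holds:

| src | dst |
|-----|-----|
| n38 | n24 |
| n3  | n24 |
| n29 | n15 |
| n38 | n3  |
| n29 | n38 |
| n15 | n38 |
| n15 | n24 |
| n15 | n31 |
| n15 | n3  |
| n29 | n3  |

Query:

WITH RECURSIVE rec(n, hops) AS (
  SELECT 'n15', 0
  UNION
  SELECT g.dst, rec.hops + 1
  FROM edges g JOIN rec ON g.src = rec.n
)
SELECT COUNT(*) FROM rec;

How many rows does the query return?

8

Base: (n15, hops=0).
Iteration 1: edges from {n15} -> (n24, hops=1), (n3, hops=1), (n31, hops=1), (n38, hops=1).
Iteration 2: edges from {n24,n3,n31,n38} -> (n24, hops=2), (n3, hops=2). [UNION drops 1 duplicate row(s)]
Iteration 3: edges from {n24,n3} -> (n24, hops=3).
Iteration 4: no outgoing edges from {n24}; recursion stops.
Total rows emitted: 8.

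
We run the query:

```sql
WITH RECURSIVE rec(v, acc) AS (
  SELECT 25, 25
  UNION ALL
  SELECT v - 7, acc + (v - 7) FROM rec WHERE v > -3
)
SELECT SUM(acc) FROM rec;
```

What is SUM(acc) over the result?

235

Base: v=25, acc=25.
Iteration 1: 25 > -3 holds -> v = 25 - 7 = 18, acc = 25 + 18 = 43.
Iteration 2: 18 > -3 holds -> v = 18 - 7 = 11, acc = 43 + 11 = 54.
Iteration 3: 11 > -3 holds -> v = 11 - 7 = 4, acc = 54 + 4 = 58.
Iteration 4: 4 > -3 holds -> v = 4 - 7 = -3, acc = 58 + -3 = 55.
Iteration 5: -3 > -3 fails; recursion stops.
SUM(acc) = 25 + 43 + 54 + 58 + 55 = 235.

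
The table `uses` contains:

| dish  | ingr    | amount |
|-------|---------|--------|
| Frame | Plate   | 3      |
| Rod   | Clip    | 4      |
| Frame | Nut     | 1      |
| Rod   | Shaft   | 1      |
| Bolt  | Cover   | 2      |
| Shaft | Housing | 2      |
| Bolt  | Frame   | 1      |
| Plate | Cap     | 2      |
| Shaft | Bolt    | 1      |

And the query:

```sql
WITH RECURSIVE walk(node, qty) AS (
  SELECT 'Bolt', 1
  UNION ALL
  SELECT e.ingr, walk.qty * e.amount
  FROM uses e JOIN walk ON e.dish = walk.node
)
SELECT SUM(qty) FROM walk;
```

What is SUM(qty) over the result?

Base: (Bolt, qty=1).
Iteration 1: components of {Bolt} -> Cover = 1*2 = 2, Frame = 1*1 = 1.
Iteration 2: components of {Cover,Frame} -> Nut = 1*1 = 1, Plate = 1*3 = 3.
Iteration 3: components of {Nut,Plate} -> Cap = 3*2 = 6.
Iteration 4: no further components; recursion stops.
SUM(qty) = 1 + 1 + 2 + 1 + 3 + 6 = 14.

14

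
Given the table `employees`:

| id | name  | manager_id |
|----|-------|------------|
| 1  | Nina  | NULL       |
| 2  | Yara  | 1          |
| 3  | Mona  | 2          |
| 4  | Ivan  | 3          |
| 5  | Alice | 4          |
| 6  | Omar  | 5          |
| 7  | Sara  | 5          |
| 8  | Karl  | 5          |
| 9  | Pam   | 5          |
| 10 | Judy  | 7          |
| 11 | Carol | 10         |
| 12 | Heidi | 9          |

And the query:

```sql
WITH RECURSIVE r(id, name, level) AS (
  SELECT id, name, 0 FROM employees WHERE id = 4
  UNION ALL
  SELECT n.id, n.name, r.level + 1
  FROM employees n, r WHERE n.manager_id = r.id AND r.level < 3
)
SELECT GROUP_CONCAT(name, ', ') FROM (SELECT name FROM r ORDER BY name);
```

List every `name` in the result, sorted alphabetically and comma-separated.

Base: id=4 (Ivan) at level 0.
Iteration 1: rows with manager_id in {4} -> Alice (id 5, level 1).
Iteration 2: rows with manager_id in {5} -> Omar (id 6, level 2), Sara (id 7, level 2), Karl (id 8, level 2), Pam (id 9, level 2).
Iteration 3: rows with manager_id in {6,7,8,9} -> Judy (id 10, level 3), Heidi (id 12, level 3).
Iteration 4: level < 3 fails for all current rows; recursion stops.

Alice, Heidi, Ivan, Judy, Karl, Omar, Pam, Sara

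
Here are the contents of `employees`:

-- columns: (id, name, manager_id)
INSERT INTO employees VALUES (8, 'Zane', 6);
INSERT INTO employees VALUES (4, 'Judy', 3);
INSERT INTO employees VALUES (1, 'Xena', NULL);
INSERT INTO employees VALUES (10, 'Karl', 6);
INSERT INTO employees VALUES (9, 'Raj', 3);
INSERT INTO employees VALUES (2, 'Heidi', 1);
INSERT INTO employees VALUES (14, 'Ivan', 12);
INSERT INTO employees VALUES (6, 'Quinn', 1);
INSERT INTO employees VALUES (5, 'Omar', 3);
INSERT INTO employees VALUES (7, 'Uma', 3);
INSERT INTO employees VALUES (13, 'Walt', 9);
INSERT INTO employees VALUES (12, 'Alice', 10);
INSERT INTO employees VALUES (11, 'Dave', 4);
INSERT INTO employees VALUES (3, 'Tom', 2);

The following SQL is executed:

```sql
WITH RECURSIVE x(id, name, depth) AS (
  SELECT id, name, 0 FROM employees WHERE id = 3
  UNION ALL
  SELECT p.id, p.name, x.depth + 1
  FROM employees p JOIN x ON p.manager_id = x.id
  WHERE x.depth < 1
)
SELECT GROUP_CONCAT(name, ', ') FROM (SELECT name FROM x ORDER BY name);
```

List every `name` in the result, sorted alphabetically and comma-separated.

Base: id=3 (Tom) at depth 0.
Iteration 1: rows with manager_id in {3} -> Judy (id 4, depth 1), Omar (id 5, depth 1), Uma (id 7, depth 1), Raj (id 9, depth 1).
Iteration 2: depth < 1 fails for all current rows; recursion stops.

Judy, Omar, Raj, Tom, Uma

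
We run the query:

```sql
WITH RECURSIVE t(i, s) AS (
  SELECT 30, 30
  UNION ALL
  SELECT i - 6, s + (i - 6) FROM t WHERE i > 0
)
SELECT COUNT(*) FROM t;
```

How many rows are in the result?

6

Base: i=30, s=30.
Iteration 1: 30 > 0 holds -> i = 30 - 6 = 24, s = 30 + 24 = 54.
Iteration 2: 24 > 0 holds -> i = 24 - 6 = 18, s = 54 + 18 = 72.
Iteration 3: 18 > 0 holds -> i = 18 - 6 = 12, s = 72 + 12 = 84.
Iteration 4: 12 > 0 holds -> i = 12 - 6 = 6, s = 84 + 6 = 90.
Iteration 5: 6 > 0 holds -> i = 6 - 6 = 0, s = 90 + 0 = 90.
Iteration 6: 0 > 0 fails; recursion stops.
Total rows emitted: 6.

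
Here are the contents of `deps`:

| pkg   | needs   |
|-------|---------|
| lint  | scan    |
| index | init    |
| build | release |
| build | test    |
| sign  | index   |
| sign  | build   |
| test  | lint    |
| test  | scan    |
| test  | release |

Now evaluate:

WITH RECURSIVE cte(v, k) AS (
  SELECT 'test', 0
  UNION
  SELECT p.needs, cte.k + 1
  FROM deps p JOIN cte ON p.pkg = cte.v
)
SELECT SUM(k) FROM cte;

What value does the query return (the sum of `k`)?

5

Base: (test, k=0).
Iteration 1: edges from {test} -> (lint, k=1), (release, k=1), (scan, k=1).
Iteration 2: edges from {lint,release,scan} -> (scan, k=2).
Iteration 3: no outgoing edges from {scan}; recursion stops.
SUM(k) = 0 + 1 + 1 + 1 + 2 = 5.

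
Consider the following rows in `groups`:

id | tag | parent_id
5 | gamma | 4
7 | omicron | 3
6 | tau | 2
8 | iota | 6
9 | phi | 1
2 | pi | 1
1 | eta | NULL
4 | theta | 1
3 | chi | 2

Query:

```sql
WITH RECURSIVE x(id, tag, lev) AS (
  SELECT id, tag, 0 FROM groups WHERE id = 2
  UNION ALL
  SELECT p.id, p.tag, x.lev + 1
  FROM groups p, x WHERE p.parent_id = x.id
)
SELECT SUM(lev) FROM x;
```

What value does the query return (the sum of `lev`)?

Base: id=2 (pi) at lev 0.
Iteration 1: rows with parent_id in {2} -> chi (id 3, lev 1), tau (id 6, lev 1).
Iteration 2: rows with parent_id in {3,6} -> omicron (id 7, lev 2), iota (id 8, lev 2).
Iteration 3: no rows with parent_id in {7,8}; recursion stops.
SUM(lev) = 0 + 1 + 1 + 2 + 2 = 6.

6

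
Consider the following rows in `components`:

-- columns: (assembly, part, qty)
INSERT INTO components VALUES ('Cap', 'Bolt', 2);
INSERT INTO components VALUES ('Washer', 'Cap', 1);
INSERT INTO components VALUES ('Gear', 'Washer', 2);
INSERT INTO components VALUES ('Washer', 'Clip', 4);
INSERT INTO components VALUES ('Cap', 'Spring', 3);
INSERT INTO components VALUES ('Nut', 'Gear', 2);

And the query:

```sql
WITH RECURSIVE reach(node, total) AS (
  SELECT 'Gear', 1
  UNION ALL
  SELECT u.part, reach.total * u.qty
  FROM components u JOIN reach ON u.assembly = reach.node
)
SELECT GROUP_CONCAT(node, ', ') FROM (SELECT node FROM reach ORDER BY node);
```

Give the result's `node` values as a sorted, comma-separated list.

Base: (Gear, total=1).
Iteration 1: components of {Gear} -> Washer = 1*2 = 2.
Iteration 2: components of {Washer} -> Cap = 2*1 = 2, Clip = 2*4 = 8.
Iteration 3: components of {Cap,Clip} -> Bolt = 2*2 = 4, Spring = 2*3 = 6.
Iteration 4: no further components; recursion stops.

Bolt, Cap, Clip, Gear, Spring, Washer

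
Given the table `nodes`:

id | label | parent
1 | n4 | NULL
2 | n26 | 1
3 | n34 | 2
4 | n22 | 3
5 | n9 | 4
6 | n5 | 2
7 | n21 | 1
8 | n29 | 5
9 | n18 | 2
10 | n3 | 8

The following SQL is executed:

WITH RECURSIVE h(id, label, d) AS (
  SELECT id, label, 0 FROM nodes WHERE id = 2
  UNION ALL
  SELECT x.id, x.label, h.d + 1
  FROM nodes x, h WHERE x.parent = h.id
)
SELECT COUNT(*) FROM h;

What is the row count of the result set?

8

Base: id=2 (n26) at d 0.
Iteration 1: rows with parent in {2} -> n34 (id 3, d 1), n5 (id 6, d 1), n18 (id 9, d 1).
Iteration 2: rows with parent in {3,6,9} -> n22 (id 4, d 2).
Iteration 3: rows with parent in {4} -> n9 (id 5, d 3).
Iteration 4: rows with parent in {5} -> n29 (id 8, d 4).
Iteration 5: rows with parent in {8} -> n3 (id 10, d 5).
Iteration 6: no rows with parent in {10}; recursion stops.
Total rows emitted: 8.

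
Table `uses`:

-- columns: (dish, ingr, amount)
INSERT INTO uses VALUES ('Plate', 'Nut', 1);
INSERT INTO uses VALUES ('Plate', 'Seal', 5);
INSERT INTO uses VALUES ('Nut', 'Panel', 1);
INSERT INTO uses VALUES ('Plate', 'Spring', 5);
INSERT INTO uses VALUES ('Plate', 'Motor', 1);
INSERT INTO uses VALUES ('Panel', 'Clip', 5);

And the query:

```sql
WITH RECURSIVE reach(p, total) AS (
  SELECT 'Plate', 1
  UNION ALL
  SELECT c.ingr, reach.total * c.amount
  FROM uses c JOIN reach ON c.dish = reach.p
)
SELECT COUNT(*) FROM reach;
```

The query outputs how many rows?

7

Base: (Plate, total=1).
Iteration 1: components of {Plate} -> Motor = 1*1 = 1, Nut = 1*1 = 1, Seal = 1*5 = 5, Spring = 1*5 = 5.
Iteration 2: components of {Motor,Nut,Seal,Spring} -> Panel = 1*1 = 1.
Iteration 3: components of {Panel} -> Clip = 1*5 = 5.
Iteration 4: no further components; recursion stops.
Total rows emitted: 7.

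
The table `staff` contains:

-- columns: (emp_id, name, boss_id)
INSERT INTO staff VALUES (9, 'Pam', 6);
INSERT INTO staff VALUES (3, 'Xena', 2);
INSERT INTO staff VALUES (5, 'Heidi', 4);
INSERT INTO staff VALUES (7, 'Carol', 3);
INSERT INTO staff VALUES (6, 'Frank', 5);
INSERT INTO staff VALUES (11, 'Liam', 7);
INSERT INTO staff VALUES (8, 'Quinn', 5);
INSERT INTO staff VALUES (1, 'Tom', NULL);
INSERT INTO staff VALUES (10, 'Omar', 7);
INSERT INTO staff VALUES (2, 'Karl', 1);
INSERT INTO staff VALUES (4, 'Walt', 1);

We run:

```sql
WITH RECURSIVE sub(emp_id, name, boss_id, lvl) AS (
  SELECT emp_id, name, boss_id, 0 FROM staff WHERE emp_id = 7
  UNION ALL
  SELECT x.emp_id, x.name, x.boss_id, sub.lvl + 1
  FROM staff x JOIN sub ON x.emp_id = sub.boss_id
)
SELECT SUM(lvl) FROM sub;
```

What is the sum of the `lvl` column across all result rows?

Base: emp_id=7 (Carol), boss_id=3, lvl 0.
Iteration 1: join on emp_id=3 -> Xena (id 3, boss_id=2, lvl 1).
Iteration 2: join on emp_id=2 -> Karl (id 2, boss_id=1, lvl 2).
Iteration 3: join on emp_id=1 -> Tom (id 1, boss_id=NULL, lvl 3).
Iteration 4: boss_id is NULL; no match; recursion stops.
SUM(lvl) = 0 + 1 + 2 + 3 = 6.

6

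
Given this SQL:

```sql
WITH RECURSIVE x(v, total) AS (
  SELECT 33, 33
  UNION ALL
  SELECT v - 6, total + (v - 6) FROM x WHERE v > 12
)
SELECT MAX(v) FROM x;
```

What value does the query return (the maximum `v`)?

Base: v=33, total=33.
Iteration 1: 33 > 12 holds -> v = 33 - 6 = 27, total = 33 + 27 = 60.
Iteration 2: 27 > 12 holds -> v = 27 - 6 = 21, total = 60 + 21 = 81.
Iteration 3: 21 > 12 holds -> v = 21 - 6 = 15, total = 81 + 15 = 96.
Iteration 4: 15 > 12 holds -> v = 15 - 6 = 9, total = 96 + 9 = 105.
Iteration 5: 9 > 12 fails; recursion stops.
v values: 33, 27, 21, 15, 9; the maximum is 33.

33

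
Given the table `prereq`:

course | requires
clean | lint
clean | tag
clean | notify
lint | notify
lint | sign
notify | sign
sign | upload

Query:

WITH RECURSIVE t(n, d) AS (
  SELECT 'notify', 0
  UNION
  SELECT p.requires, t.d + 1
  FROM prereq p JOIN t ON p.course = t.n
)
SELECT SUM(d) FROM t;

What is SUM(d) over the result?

Base: (notify, d=0).
Iteration 1: edges from {notify} -> (sign, d=1).
Iteration 2: edges from {sign} -> (upload, d=2).
Iteration 3: no outgoing edges from {upload}; recursion stops.
SUM(d) = 0 + 1 + 2 = 3.

3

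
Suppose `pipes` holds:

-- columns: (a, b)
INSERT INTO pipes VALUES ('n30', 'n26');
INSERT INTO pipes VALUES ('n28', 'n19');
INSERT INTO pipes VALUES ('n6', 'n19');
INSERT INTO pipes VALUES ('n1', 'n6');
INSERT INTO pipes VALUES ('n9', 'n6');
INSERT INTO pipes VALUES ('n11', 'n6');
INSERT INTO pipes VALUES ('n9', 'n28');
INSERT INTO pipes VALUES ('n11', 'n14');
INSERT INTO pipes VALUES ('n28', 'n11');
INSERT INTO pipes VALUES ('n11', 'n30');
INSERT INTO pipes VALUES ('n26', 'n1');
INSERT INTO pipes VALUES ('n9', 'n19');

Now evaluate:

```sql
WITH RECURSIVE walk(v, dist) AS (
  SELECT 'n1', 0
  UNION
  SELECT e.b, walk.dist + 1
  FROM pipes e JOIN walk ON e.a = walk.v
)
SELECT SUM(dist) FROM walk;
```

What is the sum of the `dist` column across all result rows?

Base: (n1, dist=0).
Iteration 1: edges from {n1} -> (n6, dist=1).
Iteration 2: edges from {n6} -> (n19, dist=2).
Iteration 3: no outgoing edges from {n19}; recursion stops.
SUM(dist) = 0 + 1 + 2 = 3.

3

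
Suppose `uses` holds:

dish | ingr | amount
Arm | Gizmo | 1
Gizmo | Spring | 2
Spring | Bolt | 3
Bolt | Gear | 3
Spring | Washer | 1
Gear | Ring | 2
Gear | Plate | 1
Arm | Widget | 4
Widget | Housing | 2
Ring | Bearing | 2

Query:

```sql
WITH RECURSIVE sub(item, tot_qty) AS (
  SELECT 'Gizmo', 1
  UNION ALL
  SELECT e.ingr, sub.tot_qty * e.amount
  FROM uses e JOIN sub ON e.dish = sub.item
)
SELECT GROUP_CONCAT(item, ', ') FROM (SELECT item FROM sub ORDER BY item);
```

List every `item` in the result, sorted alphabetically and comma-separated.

Bearing, Bolt, Gear, Gizmo, Plate, Ring, Spring, Washer

Base: (Gizmo, tot_qty=1).
Iteration 1: components of {Gizmo} -> Spring = 1*2 = 2.
Iteration 2: components of {Spring} -> Bolt = 2*3 = 6, Washer = 2*1 = 2.
Iteration 3: components of {Bolt,Washer} -> Gear = 6*3 = 18.
Iteration 4: components of {Gear} -> Plate = 18*1 = 18, Ring = 18*2 = 36.
Iteration 5: components of {Plate,Ring} -> Bearing = 36*2 = 72.
Iteration 6: no further components; recursion stops.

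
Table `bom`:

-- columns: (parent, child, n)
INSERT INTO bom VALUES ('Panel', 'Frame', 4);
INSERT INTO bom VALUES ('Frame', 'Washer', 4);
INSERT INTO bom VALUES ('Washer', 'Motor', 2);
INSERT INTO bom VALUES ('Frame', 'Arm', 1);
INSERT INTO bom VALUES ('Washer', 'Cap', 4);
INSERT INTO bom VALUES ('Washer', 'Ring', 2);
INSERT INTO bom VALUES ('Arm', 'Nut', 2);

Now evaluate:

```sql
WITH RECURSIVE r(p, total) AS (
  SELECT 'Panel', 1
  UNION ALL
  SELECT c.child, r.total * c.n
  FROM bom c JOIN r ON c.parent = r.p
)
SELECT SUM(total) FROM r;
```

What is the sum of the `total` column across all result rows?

161

Base: (Panel, total=1).
Iteration 1: components of {Panel} -> Frame = 1*4 = 4.
Iteration 2: components of {Frame} -> Arm = 4*1 = 4, Washer = 4*4 = 16.
Iteration 3: components of {Arm,Washer} -> Cap = 16*4 = 64, Motor = 16*2 = 32, Nut = 4*2 = 8, Ring = 16*2 = 32.
Iteration 4: no further components; recursion stops.
SUM(total) = 1 + 4 + 16 + 4 + 32 + 64 + 32 + 8 = 161.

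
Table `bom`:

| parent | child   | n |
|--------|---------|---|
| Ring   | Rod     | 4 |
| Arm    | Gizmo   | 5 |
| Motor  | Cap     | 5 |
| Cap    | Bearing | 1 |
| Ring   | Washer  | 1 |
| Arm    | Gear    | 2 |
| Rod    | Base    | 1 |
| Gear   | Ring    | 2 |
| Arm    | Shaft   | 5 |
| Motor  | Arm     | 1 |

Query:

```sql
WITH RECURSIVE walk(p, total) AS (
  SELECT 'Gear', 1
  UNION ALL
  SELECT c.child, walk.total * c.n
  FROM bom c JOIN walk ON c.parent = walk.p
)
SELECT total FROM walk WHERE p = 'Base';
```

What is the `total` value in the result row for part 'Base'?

Base: (Gear, total=1).
Iteration 1: components of {Gear} -> Ring = 1*2 = 2.
Iteration 2: components of {Ring} -> Rod = 2*4 = 8, Washer = 2*1 = 2.
Iteration 3: components of {Rod,Washer} -> Base = 8*1 = 8.
Iteration 4: no further components; recursion stops.

8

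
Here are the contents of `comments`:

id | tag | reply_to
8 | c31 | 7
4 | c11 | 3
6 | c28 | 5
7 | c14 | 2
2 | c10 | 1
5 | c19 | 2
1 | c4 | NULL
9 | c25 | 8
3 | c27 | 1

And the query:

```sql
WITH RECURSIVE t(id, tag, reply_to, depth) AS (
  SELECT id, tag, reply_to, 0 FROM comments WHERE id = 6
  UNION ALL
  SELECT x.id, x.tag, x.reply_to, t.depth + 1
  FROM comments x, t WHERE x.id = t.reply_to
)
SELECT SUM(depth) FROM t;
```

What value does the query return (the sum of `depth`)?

6

Base: id=6 (c28), reply_to=5, depth 0.
Iteration 1: join on id=5 -> c19 (id 5, reply_to=2, depth 1).
Iteration 2: join on id=2 -> c10 (id 2, reply_to=1, depth 2).
Iteration 3: join on id=1 -> c4 (id 1, reply_to=NULL, depth 3).
Iteration 4: reply_to is NULL; no match; recursion stops.
SUM(depth) = 0 + 1 + 2 + 3 = 6.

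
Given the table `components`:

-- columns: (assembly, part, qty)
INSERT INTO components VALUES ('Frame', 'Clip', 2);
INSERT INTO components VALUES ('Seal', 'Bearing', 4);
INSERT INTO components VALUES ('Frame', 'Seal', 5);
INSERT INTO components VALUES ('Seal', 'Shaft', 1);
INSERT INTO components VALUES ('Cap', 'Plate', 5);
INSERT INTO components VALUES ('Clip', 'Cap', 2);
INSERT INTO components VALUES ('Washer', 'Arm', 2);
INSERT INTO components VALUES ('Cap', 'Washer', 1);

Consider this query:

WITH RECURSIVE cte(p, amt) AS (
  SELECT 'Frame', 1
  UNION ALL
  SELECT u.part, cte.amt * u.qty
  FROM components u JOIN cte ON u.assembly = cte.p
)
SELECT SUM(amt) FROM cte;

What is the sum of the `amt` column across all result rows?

69

Base: (Frame, amt=1).
Iteration 1: components of {Frame} -> Clip = 1*2 = 2, Seal = 1*5 = 5.
Iteration 2: components of {Clip,Seal} -> Bearing = 5*4 = 20, Cap = 2*2 = 4, Shaft = 5*1 = 5.
Iteration 3: components of {Bearing,Cap,Shaft} -> Plate = 4*5 = 20, Washer = 4*1 = 4.
Iteration 4: components of {Plate,Washer} -> Arm = 4*2 = 8.
Iteration 5: no further components; recursion stops.
SUM(amt) = 1 + 2 + 5 + 4 + 5 + 20 + 20 + 4 + 8 = 69.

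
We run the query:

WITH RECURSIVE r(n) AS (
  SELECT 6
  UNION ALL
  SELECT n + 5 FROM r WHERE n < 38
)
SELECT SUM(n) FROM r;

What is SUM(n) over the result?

Base: n=6.
Iteration 1: 6 < 38 holds -> n = 6 + 5 = 11.
Iteration 2: 11 < 38 holds -> n = 11 + 5 = 16.
Iteration 3: 16 < 38 holds -> n = 16 + 5 = 21.
Iteration 4: 21 < 38 holds -> n = 21 + 5 = 26.
Iteration 5: 26 < 38 holds -> n = 26 + 5 = 31.
Iteration 6: 31 < 38 holds -> n = 31 + 5 = 36.
Iteration 7: 36 < 38 holds -> n = 36 + 5 = 41.
Iteration 8: 41 < 38 fails; recursion stops.
SUM(n) = 6 + 11 + 16 + 21 + 26 + 31 + 36 + 41 = 188.

188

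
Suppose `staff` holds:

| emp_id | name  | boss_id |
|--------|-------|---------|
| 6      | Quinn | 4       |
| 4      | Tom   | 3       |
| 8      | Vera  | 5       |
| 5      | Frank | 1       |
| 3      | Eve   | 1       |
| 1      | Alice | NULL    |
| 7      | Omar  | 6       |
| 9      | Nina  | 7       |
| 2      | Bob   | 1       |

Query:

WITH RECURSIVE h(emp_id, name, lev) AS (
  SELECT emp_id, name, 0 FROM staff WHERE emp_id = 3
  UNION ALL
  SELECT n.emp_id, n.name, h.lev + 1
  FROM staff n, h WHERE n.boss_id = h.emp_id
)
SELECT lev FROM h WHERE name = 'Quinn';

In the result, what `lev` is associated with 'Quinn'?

2

Base: emp_id=3 (Eve) at lev 0.
Iteration 1: rows with boss_id in {3} -> Tom (id 4, lev 1).
Iteration 2: rows with boss_id in {4} -> Quinn (id 6, lev 2).
Iteration 3: rows with boss_id in {6} -> Omar (id 7, lev 3).
Iteration 4: rows with boss_id in {7} -> Nina (id 9, lev 4).
Iteration 5: no rows with boss_id in {9}; recursion stops.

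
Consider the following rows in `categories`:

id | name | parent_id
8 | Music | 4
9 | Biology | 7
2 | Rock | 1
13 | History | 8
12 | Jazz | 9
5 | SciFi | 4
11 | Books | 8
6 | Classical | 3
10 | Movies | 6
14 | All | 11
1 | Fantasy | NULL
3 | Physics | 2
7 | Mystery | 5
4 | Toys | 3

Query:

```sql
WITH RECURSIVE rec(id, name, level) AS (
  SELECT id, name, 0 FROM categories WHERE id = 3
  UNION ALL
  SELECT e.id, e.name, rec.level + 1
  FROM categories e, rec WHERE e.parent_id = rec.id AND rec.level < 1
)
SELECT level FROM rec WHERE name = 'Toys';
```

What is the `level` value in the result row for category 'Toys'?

Base: id=3 (Physics) at level 0.
Iteration 1: rows with parent_id in {3} -> Toys (id 4, level 1), Classical (id 6, level 1).
Iteration 2: level < 1 fails for all current rows; recursion stops.

1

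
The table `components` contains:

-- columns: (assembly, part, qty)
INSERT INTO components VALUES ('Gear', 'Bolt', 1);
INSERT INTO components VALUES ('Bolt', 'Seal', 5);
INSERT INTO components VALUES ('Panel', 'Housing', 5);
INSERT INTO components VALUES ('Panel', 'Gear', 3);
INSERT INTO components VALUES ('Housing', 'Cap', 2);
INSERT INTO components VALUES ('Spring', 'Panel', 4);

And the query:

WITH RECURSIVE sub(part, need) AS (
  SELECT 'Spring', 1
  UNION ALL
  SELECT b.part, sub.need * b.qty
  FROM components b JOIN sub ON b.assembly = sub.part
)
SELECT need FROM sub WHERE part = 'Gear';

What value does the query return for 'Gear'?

Base: (Spring, need=1).
Iteration 1: components of {Spring} -> Panel = 1*4 = 4.
Iteration 2: components of {Panel} -> Gear = 4*3 = 12, Housing = 4*5 = 20.
Iteration 3: components of {Gear,Housing} -> Bolt = 12*1 = 12, Cap = 20*2 = 40.
Iteration 4: components of {Bolt,Cap} -> Seal = 12*5 = 60.
Iteration 5: no further components; recursion stops.

12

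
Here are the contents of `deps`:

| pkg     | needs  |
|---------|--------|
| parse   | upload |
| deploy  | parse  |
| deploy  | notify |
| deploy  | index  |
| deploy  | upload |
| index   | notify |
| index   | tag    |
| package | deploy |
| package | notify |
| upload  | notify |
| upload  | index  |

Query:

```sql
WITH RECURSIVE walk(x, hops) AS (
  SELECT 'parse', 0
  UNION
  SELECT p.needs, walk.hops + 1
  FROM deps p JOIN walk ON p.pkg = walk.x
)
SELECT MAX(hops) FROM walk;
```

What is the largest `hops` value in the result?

Base: (parse, hops=0).
Iteration 1: edges from {parse} -> (upload, hops=1).
Iteration 2: edges from {upload} -> (index, hops=2), (notify, hops=2).
Iteration 3: edges from {index,notify} -> (notify, hops=3), (tag, hops=3).
Iteration 4: no outgoing edges from {notify,tag}; recursion stops.
hops values: 0, 1, 2, 2, 3, 3; the maximum is 3.

3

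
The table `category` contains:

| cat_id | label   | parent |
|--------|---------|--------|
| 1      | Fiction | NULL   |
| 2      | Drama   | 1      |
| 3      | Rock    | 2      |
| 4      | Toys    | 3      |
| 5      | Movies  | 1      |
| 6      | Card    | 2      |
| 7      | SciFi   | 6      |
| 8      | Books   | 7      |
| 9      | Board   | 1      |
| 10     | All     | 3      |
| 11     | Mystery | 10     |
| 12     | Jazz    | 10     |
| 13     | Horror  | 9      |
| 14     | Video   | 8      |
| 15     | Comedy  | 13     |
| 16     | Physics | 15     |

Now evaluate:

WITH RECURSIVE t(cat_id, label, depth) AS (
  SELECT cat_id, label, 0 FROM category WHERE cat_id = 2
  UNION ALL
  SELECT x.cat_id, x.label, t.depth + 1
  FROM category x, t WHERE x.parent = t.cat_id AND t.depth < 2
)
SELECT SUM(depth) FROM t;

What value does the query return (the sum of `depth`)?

Base: cat_id=2 (Drama) at depth 0.
Iteration 1: rows with parent in {2} -> Rock (id 3, depth 1), Card (id 6, depth 1).
Iteration 2: rows with parent in {3,6} -> Toys (id 4, depth 2), SciFi (id 7, depth 2), All (id 10, depth 2).
Iteration 3: depth < 2 fails for all current rows; recursion stops.
SUM(depth) = 0 + 1 + 1 + 2 + 2 + 2 = 8.

8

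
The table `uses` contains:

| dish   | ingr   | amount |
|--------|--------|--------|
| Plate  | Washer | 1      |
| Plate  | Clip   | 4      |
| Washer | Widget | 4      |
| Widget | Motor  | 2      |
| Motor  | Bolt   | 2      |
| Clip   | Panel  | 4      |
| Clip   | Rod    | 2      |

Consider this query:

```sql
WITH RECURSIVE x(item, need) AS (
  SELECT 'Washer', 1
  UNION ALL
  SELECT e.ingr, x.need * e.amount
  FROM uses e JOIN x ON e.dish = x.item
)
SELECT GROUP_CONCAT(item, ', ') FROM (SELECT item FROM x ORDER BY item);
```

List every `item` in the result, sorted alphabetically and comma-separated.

Base: (Washer, need=1).
Iteration 1: components of {Washer} -> Widget = 1*4 = 4.
Iteration 2: components of {Widget} -> Motor = 4*2 = 8.
Iteration 3: components of {Motor} -> Bolt = 8*2 = 16.
Iteration 4: no further components; recursion stops.

Bolt, Motor, Washer, Widget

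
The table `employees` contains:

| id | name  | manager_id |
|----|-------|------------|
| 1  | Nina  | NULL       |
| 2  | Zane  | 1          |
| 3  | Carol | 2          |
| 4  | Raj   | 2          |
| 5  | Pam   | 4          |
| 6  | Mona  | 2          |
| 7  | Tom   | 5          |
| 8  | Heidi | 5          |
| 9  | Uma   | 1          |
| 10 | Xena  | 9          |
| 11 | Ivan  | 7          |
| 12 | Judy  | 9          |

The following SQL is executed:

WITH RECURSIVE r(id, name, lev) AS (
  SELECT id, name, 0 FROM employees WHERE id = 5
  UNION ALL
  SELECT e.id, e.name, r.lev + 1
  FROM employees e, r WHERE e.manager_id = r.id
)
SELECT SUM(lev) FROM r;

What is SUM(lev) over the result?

Base: id=5 (Pam) at lev 0.
Iteration 1: rows with manager_id in {5} -> Tom (id 7, lev 1), Heidi (id 8, lev 1).
Iteration 2: rows with manager_id in {7,8} -> Ivan (id 11, lev 2).
Iteration 3: no rows with manager_id in {11}; recursion stops.
SUM(lev) = 0 + 1 + 1 + 2 = 4.

4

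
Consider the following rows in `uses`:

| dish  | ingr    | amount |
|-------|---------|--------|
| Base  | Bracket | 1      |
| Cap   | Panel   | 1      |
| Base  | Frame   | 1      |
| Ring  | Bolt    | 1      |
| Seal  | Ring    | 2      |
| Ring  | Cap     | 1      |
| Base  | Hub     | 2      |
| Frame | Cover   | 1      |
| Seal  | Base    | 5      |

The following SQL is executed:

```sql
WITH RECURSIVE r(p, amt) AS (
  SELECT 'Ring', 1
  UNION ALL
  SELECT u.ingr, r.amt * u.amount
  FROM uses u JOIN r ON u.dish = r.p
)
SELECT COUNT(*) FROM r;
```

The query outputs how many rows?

Base: (Ring, amt=1).
Iteration 1: components of {Ring} -> Bolt = 1*1 = 1, Cap = 1*1 = 1.
Iteration 2: components of {Bolt,Cap} -> Panel = 1*1 = 1.
Iteration 3: no further components; recursion stops.
Total rows emitted: 4.

4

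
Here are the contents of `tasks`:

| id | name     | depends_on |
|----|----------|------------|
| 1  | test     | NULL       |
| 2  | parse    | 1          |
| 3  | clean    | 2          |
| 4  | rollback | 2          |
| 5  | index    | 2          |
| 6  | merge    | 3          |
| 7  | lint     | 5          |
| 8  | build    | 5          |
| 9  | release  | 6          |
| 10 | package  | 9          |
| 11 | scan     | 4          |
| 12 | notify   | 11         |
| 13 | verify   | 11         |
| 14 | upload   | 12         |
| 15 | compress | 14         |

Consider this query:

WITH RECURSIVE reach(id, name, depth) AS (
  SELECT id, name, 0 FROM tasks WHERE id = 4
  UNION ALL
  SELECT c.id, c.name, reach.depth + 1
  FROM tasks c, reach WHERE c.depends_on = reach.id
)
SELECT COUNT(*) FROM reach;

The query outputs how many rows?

6

Base: id=4 (rollback) at depth 0.
Iteration 1: rows with depends_on in {4} -> scan (id 11, depth 1).
Iteration 2: rows with depends_on in {11} -> notify (id 12, depth 2), verify (id 13, depth 2).
Iteration 3: rows with depends_on in {12,13} -> upload (id 14, depth 3).
Iteration 4: rows with depends_on in {14} -> compress (id 15, depth 4).
Iteration 5: no rows with depends_on in {15}; recursion stops.
Total rows emitted: 6.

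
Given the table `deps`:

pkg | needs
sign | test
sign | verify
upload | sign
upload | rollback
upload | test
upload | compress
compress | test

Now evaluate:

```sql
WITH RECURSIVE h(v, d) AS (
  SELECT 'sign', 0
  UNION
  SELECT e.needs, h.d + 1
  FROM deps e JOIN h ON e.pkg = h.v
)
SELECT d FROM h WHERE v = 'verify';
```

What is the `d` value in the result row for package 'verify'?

Base: (sign, d=0).
Iteration 1: edges from {sign} -> (test, d=1), (verify, d=1).
Iteration 2: no outgoing edges from {test,verify}; recursion stops.

1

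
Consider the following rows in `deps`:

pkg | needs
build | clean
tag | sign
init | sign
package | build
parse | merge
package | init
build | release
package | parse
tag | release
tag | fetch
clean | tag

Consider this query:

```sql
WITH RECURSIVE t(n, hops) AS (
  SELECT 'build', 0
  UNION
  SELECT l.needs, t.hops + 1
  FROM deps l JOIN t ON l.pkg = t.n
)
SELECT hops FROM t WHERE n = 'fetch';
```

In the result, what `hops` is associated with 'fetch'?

3

Base: (build, hops=0).
Iteration 1: edges from {build} -> (clean, hops=1), (release, hops=1).
Iteration 2: edges from {clean,release} -> (tag, hops=2).
Iteration 3: edges from {tag} -> (fetch, hops=3), (release, hops=3), (sign, hops=3).
Iteration 4: no outgoing edges from {fetch,release,sign}; recursion stops.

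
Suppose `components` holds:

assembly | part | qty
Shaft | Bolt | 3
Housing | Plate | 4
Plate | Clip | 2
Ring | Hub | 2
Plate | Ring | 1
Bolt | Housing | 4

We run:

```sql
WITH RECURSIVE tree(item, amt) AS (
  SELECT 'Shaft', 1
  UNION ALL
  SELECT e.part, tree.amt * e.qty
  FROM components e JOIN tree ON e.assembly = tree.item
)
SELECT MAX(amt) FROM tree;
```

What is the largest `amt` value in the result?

Base: (Shaft, amt=1).
Iteration 1: components of {Shaft} -> Bolt = 1*3 = 3.
Iteration 2: components of {Bolt} -> Housing = 3*4 = 12.
Iteration 3: components of {Housing} -> Plate = 12*4 = 48.
Iteration 4: components of {Plate} -> Clip = 48*2 = 96, Ring = 48*1 = 48.
Iteration 5: components of {Clip,Ring} -> Hub = 48*2 = 96.
Iteration 6: no further components; recursion stops.
amt values: 1, 3, 12, 48, 48, 96, 96; the maximum is 96.

96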